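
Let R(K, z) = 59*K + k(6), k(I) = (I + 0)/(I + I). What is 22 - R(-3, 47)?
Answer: 397/2 ≈ 198.50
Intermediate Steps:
k(I) = ½ (k(I) = I/((2*I)) = I*(1/(2*I)) = ½)
R(K, z) = ½ + 59*K (R(K, z) = 59*K + ½ = ½ + 59*K)
22 - R(-3, 47) = 22 - (½ + 59*(-3)) = 22 - (½ - 177) = 22 - 1*(-353/2) = 22 + 353/2 = 397/2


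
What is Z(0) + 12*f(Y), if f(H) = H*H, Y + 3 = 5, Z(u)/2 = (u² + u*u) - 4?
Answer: 40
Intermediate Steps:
Z(u) = -8 + 4*u² (Z(u) = 2*((u² + u*u) - 4) = 2*((u² + u²) - 4) = 2*(2*u² - 4) = 2*(-4 + 2*u²) = -8 + 4*u²)
Y = 2 (Y = -3 + 5 = 2)
f(H) = H²
Z(0) + 12*f(Y) = (-8 + 4*0²) + 12*2² = (-8 + 4*0) + 12*4 = (-8 + 0) + 48 = -8 + 48 = 40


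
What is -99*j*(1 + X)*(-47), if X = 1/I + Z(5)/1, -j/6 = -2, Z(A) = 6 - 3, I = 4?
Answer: 237303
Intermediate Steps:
Z(A) = 3
j = 12 (j = -6*(-2) = 12)
X = 13/4 (X = 1/4 + 3/1 = 1*(¼) + 3*1 = ¼ + 3 = 13/4 ≈ 3.2500)
-99*j*(1 + X)*(-47) = -1188*(1 + 13/4)*(-47) = -1188*17/4*(-47) = -99*51*(-47) = -5049*(-47) = 237303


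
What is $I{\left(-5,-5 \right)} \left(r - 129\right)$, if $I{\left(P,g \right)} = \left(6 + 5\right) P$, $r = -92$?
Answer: $12155$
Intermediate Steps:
$I{\left(P,g \right)} = 11 P$
$I{\left(-5,-5 \right)} \left(r - 129\right) = 11 \left(-5\right) \left(-92 - 129\right) = \left(-55\right) \left(-221\right) = 12155$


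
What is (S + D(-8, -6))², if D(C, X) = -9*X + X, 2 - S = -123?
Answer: 29929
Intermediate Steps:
S = 125 (S = 2 - 1*(-123) = 2 + 123 = 125)
D(C, X) = -8*X
(S + D(-8, -6))² = (125 - 8*(-6))² = (125 + 48)² = 173² = 29929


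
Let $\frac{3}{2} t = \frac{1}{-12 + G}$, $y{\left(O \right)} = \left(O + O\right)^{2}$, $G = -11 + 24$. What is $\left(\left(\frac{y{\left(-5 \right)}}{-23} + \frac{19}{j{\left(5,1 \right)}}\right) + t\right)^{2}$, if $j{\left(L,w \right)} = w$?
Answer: $\frac{1117249}{4761} \approx 234.67$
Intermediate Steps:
$G = 13$
$y{\left(O \right)} = 4 O^{2}$ ($y{\left(O \right)} = \left(2 O\right)^{2} = 4 O^{2}$)
$t = \frac{2}{3}$ ($t = \frac{2}{3 \left(-12 + 13\right)} = \frac{2}{3 \cdot 1} = \frac{2}{3} \cdot 1 = \frac{2}{3} \approx 0.66667$)
$\left(\left(\frac{y{\left(-5 \right)}}{-23} + \frac{19}{j{\left(5,1 \right)}}\right) + t\right)^{2} = \left(\left(\frac{4 \left(-5\right)^{2}}{-23} + \frac{19}{1}\right) + \frac{2}{3}\right)^{2} = \left(\left(4 \cdot 25 \left(- \frac{1}{23}\right) + 19 \cdot 1\right) + \frac{2}{3}\right)^{2} = \left(\left(100 \left(- \frac{1}{23}\right) + 19\right) + \frac{2}{3}\right)^{2} = \left(\left(- \frac{100}{23} + 19\right) + \frac{2}{3}\right)^{2} = \left(\frac{337}{23} + \frac{2}{3}\right)^{2} = \left(\frac{1057}{69}\right)^{2} = \frac{1117249}{4761}$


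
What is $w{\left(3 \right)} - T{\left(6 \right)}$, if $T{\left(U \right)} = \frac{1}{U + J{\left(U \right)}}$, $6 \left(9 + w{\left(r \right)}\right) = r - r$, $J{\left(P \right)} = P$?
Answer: $- \frac{109}{12} \approx -9.0833$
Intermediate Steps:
$w{\left(r \right)} = -9$ ($w{\left(r \right)} = -9 + \frac{r - r}{6} = -9 + \frac{1}{6} \cdot 0 = -9 + 0 = -9$)
$T{\left(U \right)} = \frac{1}{2 U}$ ($T{\left(U \right)} = \frac{1}{U + U} = \frac{1}{2 U}$)
$w{\left(3 \right)} - T{\left(6 \right)} = -9 - \frac{1}{2 \cdot 6} = -9 - \frac{1}{2} \cdot \frac{1}{6} = -9 - \frac{1}{12} = - \frac{109}{12}$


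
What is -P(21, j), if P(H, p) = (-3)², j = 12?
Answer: -9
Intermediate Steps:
P(H, p) = 9
-P(21, j) = -1*9 = -9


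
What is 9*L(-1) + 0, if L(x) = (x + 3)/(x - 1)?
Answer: -9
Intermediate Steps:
L(x) = (3 + x)/(-1 + x)
9*L(-1) + 0 = 9*((3 - 1)/(-1 - 1)) + 0 = 9*(2/(-2)) + 0 = 9*(-1/2*2) + 0 = 9*(-1) + 0 = -9 + 0 = -9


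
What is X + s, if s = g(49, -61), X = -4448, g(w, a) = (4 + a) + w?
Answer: -4456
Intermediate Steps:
g(w, a) = 4 + a + w
s = -8 (s = 4 - 61 + 49 = -8)
X + s = -4448 - 8 = -4456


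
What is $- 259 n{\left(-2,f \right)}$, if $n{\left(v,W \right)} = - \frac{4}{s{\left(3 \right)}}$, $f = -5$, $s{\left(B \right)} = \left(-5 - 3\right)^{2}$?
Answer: $\frac{259}{16} \approx 16.188$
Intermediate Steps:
$s{\left(B \right)} = 64$ ($s{\left(B \right)} = \left(-8\right)^{2} = 64$)
$n{\left(v,W \right)} = - \frac{1}{16}$ ($n{\left(v,W \right)} = - \frac{4}{64} = \left(-4\right) \frac{1}{64} = - \frac{1}{16}$)
$- 259 n{\left(-2,f \right)} = \left(-259\right) \left(- \frac{1}{16}\right) = \frac{259}{16}$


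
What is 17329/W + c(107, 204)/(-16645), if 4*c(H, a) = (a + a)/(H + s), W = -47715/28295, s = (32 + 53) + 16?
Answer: -169758033512573/16519696440 ≈ -10276.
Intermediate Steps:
s = 101 (s = 85 + 16 = 101)
W = -9543/5659 (W = -47715*1/28295 = -9543/5659 ≈ -1.6863)
c(H, a) = a/(2*(101 + H)) (c(H, a) = ((a + a)/(H + 101))/4 = ((2*a)/(101 + H))/4 = (2*a/(101 + H))/4 = a/(2*(101 + H)))
17329/W + c(107, 204)/(-16645) = 17329/(-9543/5659) + ((1/2)*204/(101 + 107))/(-16645) = 17329*(-5659/9543) + ((1/2)*204/208)*(-1/16645) = -98064811/9543 + ((1/2)*204*(1/208))*(-1/16645) = -98064811/9543 + (51/104)*(-1/16645) = -98064811/9543 - 51/1731080 = -169758033512573/16519696440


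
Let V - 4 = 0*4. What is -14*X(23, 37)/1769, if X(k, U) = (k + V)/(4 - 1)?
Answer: -126/1769 ≈ -0.071227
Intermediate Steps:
V = 4 (V = 4 + 0*4 = 4 + 0 = 4)
X(k, U) = 4/3 + k/3 (X(k, U) = (k + 4)/(4 - 1) = (4 + k)/3 = (4 + k)*(1/3) = 4/3 + k/3)
-14*X(23, 37)/1769 = -14*(4/3 + (1/3)*23)/1769 = -14*(4/3 + 23/3)/1769 = -126/1769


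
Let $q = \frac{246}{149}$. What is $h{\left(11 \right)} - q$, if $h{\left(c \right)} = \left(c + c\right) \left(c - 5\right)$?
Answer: $\frac{19422}{149} \approx 130.35$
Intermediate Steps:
$h{\left(c \right)} = 2 c \left(-5 + c\right)$
$q = \frac{246}{149}$ ($q = 246 \cdot \frac{1}{149} = \frac{246}{149} \approx 1.651$)
$h{\left(11 \right)} - q = 2 \cdot 11 \left(-5 + 11\right) - \frac{246}{149} = 2 \cdot 11 \cdot 6 - \frac{246}{149} = 132 - \frac{246}{149} = \frac{19422}{149}$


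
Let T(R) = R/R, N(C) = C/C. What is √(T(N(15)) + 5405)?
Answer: √5406 ≈ 73.526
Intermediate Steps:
N(C) = 1
T(R) = 1
√(T(N(15)) + 5405) = √(1 + 5405) = √5406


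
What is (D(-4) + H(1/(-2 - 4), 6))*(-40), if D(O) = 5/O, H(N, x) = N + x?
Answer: -550/3 ≈ -183.33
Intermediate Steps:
(D(-4) + H(1/(-2 - 4), 6))*(-40) = (5/(-4) + (1/(-2 - 4) + 6))*(-40) = (5*(-1/4) + (1/(-6) + 6))*(-40) = (-5/4 + (-1/6 + 6))*(-40) = (-5/4 + 35/6)*(-40) = (55/12)*(-40) = -550/3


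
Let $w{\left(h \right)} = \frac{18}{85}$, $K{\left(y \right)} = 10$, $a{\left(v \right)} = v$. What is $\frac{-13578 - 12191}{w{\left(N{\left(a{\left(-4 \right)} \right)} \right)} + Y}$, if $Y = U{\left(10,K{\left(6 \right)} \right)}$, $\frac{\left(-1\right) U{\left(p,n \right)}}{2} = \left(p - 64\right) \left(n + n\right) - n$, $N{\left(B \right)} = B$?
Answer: $- \frac{2190365}{185318} \approx -11.819$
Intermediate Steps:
$w{\left(h \right)} = \frac{18}{85}$ ($w{\left(h \right)} = 18 \cdot \frac{1}{85} = \frac{18}{85}$)
$U{\left(p,n \right)} = 2 n - 4 n \left(-64 + p\right)$ ($U{\left(p,n \right)} = - 2 \left(\left(p - 64\right) \left(n + n\right) - n\right) = - 2 \left(\left(-64 + p\right) 2 n - n\right) = - 2 \left(2 n \left(-64 + p\right) - n\right) = - 2 \left(- n + 2 n \left(-64 + p\right)\right) = 2 n - 4 n \left(-64 + p\right)$)
$Y = 2180$ ($Y = 2 \cdot 10 \left(129 - 20\right) = 2 \cdot 10 \cdot 109 = 2180$)
$\frac{-13578 - 12191}{w{\left(N{\left(a{\left(-4 \right)} \right)} \right)} + Y} = \frac{-13578 - 12191}{\frac{18}{85} + 2180} = - \frac{25769}{\frac{185318}{85}} = \left(-25769\right) \frac{85}{185318} = - \frac{2190365}{185318}$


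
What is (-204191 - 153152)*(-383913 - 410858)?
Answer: 284005853453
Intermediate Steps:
(-204191 - 153152)*(-383913 - 410858) = -357343*(-794771) = 284005853453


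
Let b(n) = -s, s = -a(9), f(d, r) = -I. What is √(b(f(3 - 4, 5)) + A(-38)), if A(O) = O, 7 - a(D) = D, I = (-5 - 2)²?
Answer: 2*I*√10 ≈ 6.3246*I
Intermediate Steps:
I = 49 (I = (-7)² = 49)
a(D) = 7 - D
f(d, r) = -49 (f(d, r) = -1*49 = -49)
s = 2 (s = -(7 - 1*9) = -(7 - 9) = -1*(-2) = 2)
b(n) = -2 (b(n) = -1*2 = -2)
√(b(f(3 - 4, 5)) + A(-38)) = √(-2 - 38) = √(-40) = 2*I*√10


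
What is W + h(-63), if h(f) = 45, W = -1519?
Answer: -1474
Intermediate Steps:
W + h(-63) = -1519 + 45 = -1474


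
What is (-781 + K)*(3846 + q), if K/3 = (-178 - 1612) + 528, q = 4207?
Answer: -36778051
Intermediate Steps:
K = -3786 (K = 3*((-178 - 1612) + 528) = 3*(-1790 + 528) = 3*(-1262) = -3786)
(-781 + K)*(3846 + q) = (-781 - 3786)*(3846 + 4207) = -4567*8053 = -36778051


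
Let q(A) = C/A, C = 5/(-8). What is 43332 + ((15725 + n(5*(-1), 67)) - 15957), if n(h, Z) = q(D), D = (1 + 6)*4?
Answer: 9654395/224 ≈ 43100.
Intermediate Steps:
C = -5/8 (C = 5*(-⅛) = -5/8 ≈ -0.62500)
D = 28 (D = 7*4 = 28)
q(A) = -5/(8*A)
n(h, Z) = -5/224 (n(h, Z) = -5/8/28 = -5/8*1/28 = -5/224)
43332 + ((15725 + n(5*(-1), 67)) - 15957) = 43332 + ((15725 - 5/224) - 15957) = 43332 + (3522395/224 - 15957) = 43332 - 51973/224 = 9654395/224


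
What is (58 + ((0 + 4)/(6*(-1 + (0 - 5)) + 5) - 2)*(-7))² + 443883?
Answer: 431679163/961 ≈ 4.4920e+5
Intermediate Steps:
(58 + ((0 + 4)/(6*(-1 + (0 - 5)) + 5) - 2)*(-7))² + 443883 = (58 + (4/(6*(-1 - 5) + 5) - 2)*(-7))² + 443883 = (58 + (4/(6*(-6) + 5) - 2)*(-7))² + 443883 = (58 + (4/(-36 + 5) - 2)*(-7))² + 443883 = (58 + (4/(-31) - 2)*(-7))² + 443883 = (58 + (4*(-1/31) - 2)*(-7))² + 443883 = (58 + (-4/31 - 2)*(-7))² + 443883 = (58 - 66/31*(-7))² + 443883 = (58 + 462/31)² + 443883 = (2260/31)² + 443883 = 5107600/961 + 443883 = 431679163/961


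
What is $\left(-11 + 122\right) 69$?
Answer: $7659$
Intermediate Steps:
$\left(-11 + 122\right) 69 = 111 \cdot 69 = 7659$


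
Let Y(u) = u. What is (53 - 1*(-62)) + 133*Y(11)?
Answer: 1578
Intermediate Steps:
(53 - 1*(-62)) + 133*Y(11) = (53 - 1*(-62)) + 133*11 = (53 + 62) + 1463 = 115 + 1463 = 1578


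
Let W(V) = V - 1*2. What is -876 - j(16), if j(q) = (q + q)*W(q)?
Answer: -1324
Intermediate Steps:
W(V) = -2 + V (W(V) = V - 2 = -2 + V)
j(q) = 2*q*(-2 + q) (j(q) = (q + q)*(-2 + q) = (2*q)*(-2 + q) = 2*q*(-2 + q))
-876 - j(16) = -876 - 2*16*(-2 + 16) = -876 - 2*16*14 = -876 - 1*448 = -876 - 448 = -1324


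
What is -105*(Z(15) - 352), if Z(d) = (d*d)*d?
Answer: -317415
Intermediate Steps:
Z(d) = d**3 (Z(d) = d**2*d = d**3)
-105*(Z(15) - 352) = -105*(15**3 - 352) = -105*(3375 - 352) = -105*3023 = -317415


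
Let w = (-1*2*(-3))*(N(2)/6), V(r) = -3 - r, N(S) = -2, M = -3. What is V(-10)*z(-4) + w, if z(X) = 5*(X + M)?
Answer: -247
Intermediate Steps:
z(X) = -15 + 5*X (z(X) = 5*(X - 3) = 5*(-3 + X) = -15 + 5*X)
w = -2 (w = (-1*2*(-3))*(-2/6) = (-2*(-3))*(-2*1/6) = 6*(-1/3) = -2)
V(-10)*z(-4) + w = (-3 - 1*(-10))*(-15 + 5*(-4)) - 2 = (-3 + 10)*(-15 - 20) - 2 = 7*(-35) - 2 = -245 - 2 = -247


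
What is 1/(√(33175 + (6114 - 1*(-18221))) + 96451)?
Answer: 96451/9302737891 - 9*√710/9302737891 ≈ 1.0342e-5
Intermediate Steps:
1/(√(33175 + (6114 - 1*(-18221))) + 96451) = 1/(√(33175 + (6114 + 18221)) + 96451) = 1/(√(33175 + 24335) + 96451) = 1/(√57510 + 96451) = 1/(9*√710 + 96451) = 1/(96451 + 9*√710)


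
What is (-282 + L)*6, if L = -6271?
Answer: -39318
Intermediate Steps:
(-282 + L)*6 = (-282 - 6271)*6 = -6553*6 = -39318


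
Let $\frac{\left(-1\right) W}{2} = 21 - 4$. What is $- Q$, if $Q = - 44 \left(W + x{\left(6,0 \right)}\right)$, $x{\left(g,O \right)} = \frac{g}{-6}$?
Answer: $-1540$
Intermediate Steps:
$W = -34$ ($W = - 2 \left(21 - 4\right) = \left(-2\right) 17 = -34$)
$x{\left(g,O \right)} = - \frac{g}{6}$ ($x{\left(g,O \right)} = g \left(- \frac{1}{6}\right) = - \frac{g}{6}$)
$Q = 1540$ ($Q = - 44 \left(-34 - 1\right) = \left(-44\right) \left(-35\right) = 1540$)
$- Q = \left(-1\right) 1540 = -1540$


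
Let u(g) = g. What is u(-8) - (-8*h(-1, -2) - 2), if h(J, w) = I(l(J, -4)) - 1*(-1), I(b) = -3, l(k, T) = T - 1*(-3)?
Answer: -22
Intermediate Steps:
l(k, T) = 3 + T (l(k, T) = T + 3 = 3 + T)
h(J, w) = -2 (h(J, w) = -3 - 1*(-1) = -3 + 1 = -2)
u(-8) - (-8*h(-1, -2) - 2) = -8 - (-8*(-2) - 2) = -8 - (16 - 2) = -8 - 1*14 = -8 - 14 = -22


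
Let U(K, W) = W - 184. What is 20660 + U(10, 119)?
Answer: 20595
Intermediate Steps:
U(K, W) = -184 + W
20660 + U(10, 119) = 20660 + (-184 + 119) = 20660 - 65 = 20595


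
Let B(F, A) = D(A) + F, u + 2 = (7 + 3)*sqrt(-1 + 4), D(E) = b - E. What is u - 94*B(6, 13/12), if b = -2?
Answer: -1657/6 + 10*sqrt(3) ≈ -258.85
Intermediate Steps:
D(E) = -2 - E
u = -2 + 10*sqrt(3) (u = -2 + (7 + 3)*sqrt(-1 + 4) = -2 + 10*sqrt(3) ≈ 15.321)
B(F, A) = -2 + F - A (B(F, A) = (-2 - A) + F = -2 + F - A)
u - 94*B(6, 13/12) = (-2 + 10*sqrt(3)) - 94*(-2 + 6 - 13/12) = (-2 + 10*sqrt(3)) - 94*35/12 = (-2 + 10*sqrt(3)) - 1645/6 = -1657/6 + 10*sqrt(3)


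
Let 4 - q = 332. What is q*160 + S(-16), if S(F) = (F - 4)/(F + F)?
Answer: -419835/8 ≈ -52479.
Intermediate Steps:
q = -328 (q = 4 - 1*332 = 4 - 332 = -328)
S(F) = (-4 + F)/(2*F) (S(F) = (-4 + F)/((2*F)) = (-4 + F)*(1/(2*F)) = (-4 + F)/(2*F))
q*160 + S(-16) = -328*160 + (½)*(-4 - 16)/(-16) = -52480 + (½)*(-1/16)*(-20) = -52480 + 5/8 = -419835/8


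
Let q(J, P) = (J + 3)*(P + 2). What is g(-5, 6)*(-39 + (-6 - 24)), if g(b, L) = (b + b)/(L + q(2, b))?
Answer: -230/3 ≈ -76.667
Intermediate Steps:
q(J, P) = (2 + P)*(3 + J) (q(J, P) = (3 + J)*(2 + P) = (2 + P)*(3 + J))
g(b, L) = 2*b/(10 + L + 5*b) (g(b, L) = (b + b)/(L + (6 + 2*2 + 3*b + 2*b)) = (2*b)/(L + (6 + 4 + 3*b + 2*b)) = (2*b)/(L + (10 + 5*b)) = (2*b)/(10 + L + 5*b) = 2*b/(10 + L + 5*b))
g(-5, 6)*(-39 + (-6 - 24)) = (2*(-5)/(10 + 6 + 5*(-5)))*(-39 + (-6 - 24)) = (2*(-5)/(10 + 6 - 25))*(-39 - 30) = (2*(-5)/(-9))*(-69) = (2*(-5)*(-⅑))*(-69) = (10/9)*(-69) = -230/3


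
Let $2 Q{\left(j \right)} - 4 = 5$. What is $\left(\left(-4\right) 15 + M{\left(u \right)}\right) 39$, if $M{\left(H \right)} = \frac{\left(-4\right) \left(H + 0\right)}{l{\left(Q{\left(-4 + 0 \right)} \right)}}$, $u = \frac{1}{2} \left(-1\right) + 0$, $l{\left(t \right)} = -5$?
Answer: $- \frac{11778}{5} \approx -2355.6$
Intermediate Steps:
$Q{\left(j \right)} = \frac{9}{2}$ ($Q{\left(j \right)} = 2 + \frac{1}{2} \cdot 5 = 2 + \frac{5}{2} = \frac{9}{2}$)
$u = - \frac{1}{2}$ ($u = \frac{1}{2} \left(-1\right) + 0 = - \frac{1}{2} + 0 = - \frac{1}{2} \approx -0.5$)
$M{\left(H \right)} = \frac{4 H}{5}$ ($M{\left(H \right)} = \frac{\left(-4\right) \left(H + 0\right)}{-5} = - 4 H \left(- \frac{1}{5}\right) = \frac{4 H}{5}$)
$\left(\left(-4\right) 15 + M{\left(u \right)}\right) 39 = \left(\left(-4\right) 15 + \frac{4}{5} \left(- \frac{1}{2}\right)\right) 39 = \left(-60 - \frac{2}{5}\right) 39 = \left(- \frac{302}{5}\right) 39 = - \frac{11778}{5}$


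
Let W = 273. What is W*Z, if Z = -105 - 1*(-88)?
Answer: -4641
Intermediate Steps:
Z = -17 (Z = -105 + 88 = -17)
W*Z = 273*(-17) = -4641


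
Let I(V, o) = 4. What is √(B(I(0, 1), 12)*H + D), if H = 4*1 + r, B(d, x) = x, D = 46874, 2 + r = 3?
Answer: √46934 ≈ 216.64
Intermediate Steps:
r = 1 (r = -2 + 3 = 1)
H = 5 (H = 4*1 + 1 = 4 + 1 = 5)
√(B(I(0, 1), 12)*H + D) = √(12*5 + 46874) = √(60 + 46874) = √46934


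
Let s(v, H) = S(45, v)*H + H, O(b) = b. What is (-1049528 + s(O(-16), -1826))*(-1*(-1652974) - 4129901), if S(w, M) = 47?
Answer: 2816701938152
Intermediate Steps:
s(v, H) = 48*H (s(v, H) = 47*H + H = 48*H)
(-1049528 + s(O(-16), -1826))*(-1*(-1652974) - 4129901) = (-1049528 + 48*(-1826))*(-1*(-1652974) - 4129901) = (-1049528 - 87648)*(1652974 - 4129901) = -1137176*(-2476927) = 2816701938152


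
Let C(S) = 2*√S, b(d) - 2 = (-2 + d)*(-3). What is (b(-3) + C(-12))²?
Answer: 241 + 136*I*√3 ≈ 241.0 + 235.56*I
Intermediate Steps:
b(d) = 8 - 3*d (b(d) = 2 + (-2 + d)*(-3) = 2 + (6 - 3*d) = 8 - 3*d)
(b(-3) + C(-12))² = ((8 - 3*(-3)) + 2*√(-12))² = ((8 + 9) + 2*(2*I*√3))² = (17 + 4*I*√3)²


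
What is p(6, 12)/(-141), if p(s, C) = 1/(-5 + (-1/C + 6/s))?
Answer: 4/2303 ≈ 0.0017369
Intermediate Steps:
p(s, C) = 1/(-5 - 1/C + 6/s)
p(6, 12)/(-141) = -1*12*6/(6 - 6*12 + 5*12*6)/(-141) = -1*12*6/(6 - 72 + 360)*(-1/141) = -1*12*6/294*(-1/141) = -1*12*6*1/294*(-1/141) = -12/49*(-1/141) = 4/2303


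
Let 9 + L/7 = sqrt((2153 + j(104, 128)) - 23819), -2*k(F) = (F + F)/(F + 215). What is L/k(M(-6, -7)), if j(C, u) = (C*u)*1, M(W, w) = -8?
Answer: -13041/8 + 1449*I*sqrt(8354)/8 ≈ -1630.1 + 16555.0*I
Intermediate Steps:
j(C, u) = C*u
k(F) = -F/(215 + F) (k(F) = -(F + F)/(2*(F + 215)) = -2*F/(2*(215 + F)) = -F/(215 + F))
L = -63 + 7*I*sqrt(8354) (L = -63 + 7*sqrt((2153 + 104*128) - 23819) = -63 + 7*sqrt((2153 + 13312) - 23819) = -63 + 7*sqrt(15465 - 23819) = -63 + 7*sqrt(-8354) = -63 + 7*(I*sqrt(8354)) = -63 + 7*I*sqrt(8354) ≈ -63.0 + 639.8*I)
L/k(M(-6, -7)) = (-63 + 7*I*sqrt(8354))/((-1*(-8)/(215 - 8))) = (-63 + 7*I*sqrt(8354))/((-1*(-8)/207)) = (-63 + 7*I*sqrt(8354))/((-1*(-8)*1/207)) = (-63 + 7*I*sqrt(8354))/(8/207) = (-63 + 7*I*sqrt(8354))*(207/8) = -13041/8 + 1449*I*sqrt(8354)/8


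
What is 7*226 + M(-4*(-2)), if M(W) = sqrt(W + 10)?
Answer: 1582 + 3*sqrt(2) ≈ 1586.2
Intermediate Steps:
M(W) = sqrt(10 + W)
7*226 + M(-4*(-2)) = 7*226 + sqrt(10 - 4*(-2)) = 1582 + sqrt(10 + 8) = 1582 + sqrt(18) = 1582 + 3*sqrt(2)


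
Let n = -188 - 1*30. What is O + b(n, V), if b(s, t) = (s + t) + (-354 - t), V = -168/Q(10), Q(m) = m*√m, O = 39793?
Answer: 39221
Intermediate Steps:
Q(m) = m^(3/2)
V = -42*√10/25 (V = -168*√10/100 = -42*√10/25 ≈ -5.3126)
n = -218 (n = -188 - 30 = -218)
b(s, t) = -354 + s
O + b(n, V) = 39793 + (-354 - 218) = 39793 - 572 = 39221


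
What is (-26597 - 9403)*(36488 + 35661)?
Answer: -2597364000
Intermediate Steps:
(-26597 - 9403)*(36488 + 35661) = -36000*72149 = -2597364000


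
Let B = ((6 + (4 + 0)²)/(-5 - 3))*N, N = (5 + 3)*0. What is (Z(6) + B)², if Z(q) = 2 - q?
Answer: 16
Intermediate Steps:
N = 0 (N = 8*0 = 0)
B = 0 (B = ((6 + (4 + 0)²)/(-5 - 3))*0 = ((6 + 4²)/(-8))*0 = ((6 + 16)*(-⅛))*0 = (22*(-⅛))*0 = -11/4*0 = 0)
(Z(6) + B)² = ((2 - 1*6) + 0)² = ((2 - 6) + 0)² = (-4 + 0)² = (-4)² = 16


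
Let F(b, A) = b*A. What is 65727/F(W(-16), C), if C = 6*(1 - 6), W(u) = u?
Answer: 21909/160 ≈ 136.93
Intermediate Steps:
C = -30 (C = 6*(-5) = -30)
F(b, A) = A*b
65727/F(W(-16), C) = 65727/((-30*(-16))) = 65727/480 = 65727*(1/480) = 21909/160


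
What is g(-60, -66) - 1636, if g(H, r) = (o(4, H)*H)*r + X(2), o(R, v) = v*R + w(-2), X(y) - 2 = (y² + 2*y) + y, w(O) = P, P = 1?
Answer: -948064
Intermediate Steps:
w(O) = 1
X(y) = 2 + y² + 3*y (X(y) = 2 + ((y² + 2*y) + y) = 2 + (y² + 3*y) = 2 + y² + 3*y)
o(R, v) = 1 + R*v (o(R, v) = v*R + 1 = R*v + 1 = 1 + R*v)
g(H, r) = 12 + H*r*(1 + 4*H) (g(H, r) = ((1 + 4*H)*H)*r + (2 + 2² + 3*2) = (H*(1 + 4*H))*r + (2 + 4 + 6) = H*r*(1 + 4*H) + 12 = 12 + H*r*(1 + 4*H))
g(-60, -66) - 1636 = (12 - 60*(-66)*(1 + 4*(-60))) - 1636 = (12 - 60*(-66)*(1 - 240)) - 1636 = (12 - 60*(-66)*(-239)) - 1636 = (12 - 946440) - 1636 = -946428 - 1636 = -948064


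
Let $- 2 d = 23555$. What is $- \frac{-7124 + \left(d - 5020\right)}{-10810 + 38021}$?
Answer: $\frac{47843}{54422} \approx 0.87911$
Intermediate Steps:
$d = - \frac{23555}{2}$ ($d = \left(- \frac{1}{2}\right) 23555 = - \frac{23555}{2} \approx -11778.0$)
$- \frac{-7124 + \left(d - 5020\right)}{-10810 + 38021} = - \frac{-7124 - \frac{33595}{2}}{-10810 + 38021} = - \frac{-7124 - \frac{33595}{2}}{27211} = - \frac{-47843}{2 \cdot 27211} = \left(-1\right) \left(- \frac{47843}{54422}\right) = \frac{47843}{54422}$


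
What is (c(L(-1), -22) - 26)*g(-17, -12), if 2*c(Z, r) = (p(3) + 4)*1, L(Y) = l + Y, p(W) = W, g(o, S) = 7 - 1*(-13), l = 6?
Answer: -450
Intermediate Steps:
g(o, S) = 20 (g(o, S) = 7 + 13 = 20)
L(Y) = 6 + Y
c(Z, r) = 7/2 (c(Z, r) = ((3 + 4)*1)/2 = (7*1)/2 = (½)*7 = 7/2)
(c(L(-1), -22) - 26)*g(-17, -12) = (7/2 - 26)*20 = -45/2*20 = -450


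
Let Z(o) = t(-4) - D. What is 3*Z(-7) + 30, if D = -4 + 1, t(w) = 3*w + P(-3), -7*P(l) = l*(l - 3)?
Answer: -33/7 ≈ -4.7143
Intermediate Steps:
P(l) = -l*(-3 + l)/7 (P(l) = -l*(l - 3)/7 = -l*(-3 + l)/7)
t(w) = -18/7 + 3*w (t(w) = 3*w + (⅐)*(-3)*(3 - 1*(-3)) = 3*w + (⅐)*(-3)*(3 + 3) = 3*w + (⅐)*(-3)*6 = 3*w - 18/7 = -18/7 + 3*w)
D = -3
Z(o) = -81/7 (Z(o) = (-18/7 + 3*(-4)) - 1*(-3) = (-18/7 - 12) + 3 = -102/7 + 3 = -81/7)
3*Z(-7) + 30 = 3*(-81/7) + 30 = -243/7 + 30 = -33/7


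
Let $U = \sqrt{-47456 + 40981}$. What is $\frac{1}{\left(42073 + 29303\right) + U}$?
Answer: $\frac{71376}{5094539851} - \frac{5 i \sqrt{259}}{5094539851} \approx 1.401 \cdot 10^{-5} - 1.5795 \cdot 10^{-8} i$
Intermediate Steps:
$U = 5 i \sqrt{259}$ ($U = \sqrt{-6475} = 5 i \sqrt{259} \approx 80.467 i$)
$\frac{1}{\left(42073 + 29303\right) + U} = \frac{1}{\left(42073 + 29303\right) + 5 i \sqrt{259}} = \frac{1}{71376 + 5 i \sqrt{259}}$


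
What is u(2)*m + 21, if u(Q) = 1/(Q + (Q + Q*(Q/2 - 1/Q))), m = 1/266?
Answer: 27931/1330 ≈ 21.001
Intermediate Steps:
m = 1/266 ≈ 0.0037594
u(Q) = 1/(2*Q + Q*(Q/2 - 1/Q)) (u(Q) = 1/(Q + (Q + Q*(Q*(½) - 1/Q))) = 1/(Q + (Q + Q*(Q/2 - 1/Q))) = 1/(2*Q + Q*(Q/2 - 1/Q)))
u(2)*m + 21 = (2/(-2 + 2² + 4*2))*(1/266) + 21 = (2/(-2 + 4 + 8))*(1/266) + 21 = (2/10)*(1/266) + 21 = (2*(⅒))*(1/266) + 21 = (⅕)*(1/266) + 21 = 1/1330 + 21 = 27931/1330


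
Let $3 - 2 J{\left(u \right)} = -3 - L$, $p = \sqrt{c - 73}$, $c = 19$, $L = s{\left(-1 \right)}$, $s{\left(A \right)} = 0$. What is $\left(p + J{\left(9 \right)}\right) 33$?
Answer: $99 + 99 i \sqrt{6} \approx 99.0 + 242.5 i$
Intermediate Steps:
$L = 0$
$p = 3 i \sqrt{6}$ ($p = \sqrt{19 - 73} = \sqrt{-54} = 3 i \sqrt{6} \approx 7.3485 i$)
$J{\left(u \right)} = 3$ ($J{\left(u \right)} = \frac{3}{2} - \frac{-3 - 0}{2} = \frac{3}{2} - \frac{-3 + 0}{2} = \frac{3}{2} - - \frac{3}{2} = \frac{3}{2} + \frac{3}{2} = 3$)
$\left(p + J{\left(9 \right)}\right) 33 = \left(3 i \sqrt{6} + 3\right) 33 = \left(3 + 3 i \sqrt{6}\right) 33 = 99 + 99 i \sqrt{6}$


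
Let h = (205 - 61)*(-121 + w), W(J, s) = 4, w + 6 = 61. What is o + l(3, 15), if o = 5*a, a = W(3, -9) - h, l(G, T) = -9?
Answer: 47531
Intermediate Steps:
w = 55 (w = -6 + 61 = 55)
h = -9504 (h = (205 - 61)*(-121 + 55) = 144*(-66) = -9504)
a = 9508 (a = 4 - 1*(-9504) = 4 + 9504 = 9508)
o = 47540 (o = 5*9508 = 47540)
o + l(3, 15) = 47540 - 9 = 47531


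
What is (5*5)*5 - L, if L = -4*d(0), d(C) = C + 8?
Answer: 157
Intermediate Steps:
d(C) = 8 + C
L = -32 (L = -4*(8 + 0) = -4*8 = -32)
(5*5)*5 - L = (5*5)*5 - 1*(-32) = 25*5 + 32 = 125 + 32 = 157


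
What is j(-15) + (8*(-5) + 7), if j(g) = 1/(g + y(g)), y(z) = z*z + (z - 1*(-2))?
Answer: -6500/197 ≈ -32.995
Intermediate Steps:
y(z) = 2 + z + z² (y(z) = z² + (z + 2) = z² + (2 + z) = 2 + z + z²)
j(g) = 1/(2 + g² + 2*g) (j(g) = 1/(g + (2 + g + g²)) = 1/(2 + g² + 2*g))
j(-15) + (8*(-5) + 7) = 1/(2 + (-15)² + 2*(-15)) + (8*(-5) + 7) = 1/(2 + 225 - 30) + (-40 + 7) = 1/197 - 33 = -6500/197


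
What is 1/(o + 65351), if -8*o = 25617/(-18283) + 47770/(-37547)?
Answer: 5491774408/358894784557617 ≈ 1.5302e-5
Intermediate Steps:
o = 1835220409/5491774408 (o = -(25617/(-18283) + 47770/(-37547))/8 = -(25617*(-1/18283) + 47770*(-1/37547))/8 = -(-25617/18283 - 47770/37547)/8 = -1/8*(-1835220409/686471801) = 1835220409/5491774408 ≈ 0.33418)
1/(o + 65351) = 1/(1835220409/5491774408 + 65351) = 1/(358894784557617/5491774408) = 5491774408/358894784557617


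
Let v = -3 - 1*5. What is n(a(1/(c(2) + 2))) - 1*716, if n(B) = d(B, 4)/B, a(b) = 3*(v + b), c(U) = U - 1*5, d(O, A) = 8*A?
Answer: -19364/27 ≈ -717.19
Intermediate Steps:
v = -8 (v = -3 - 5 = -8)
c(U) = -5 + U (c(U) = U - 5 = -5 + U)
a(b) = -24 + 3*b (a(b) = 3*(-8 + b) = -24 + 3*b)
n(B) = 32/B (n(B) = (8*4)/B = 32/B)
n(a(1/(c(2) + 2))) - 1*716 = 32/(-24 + 3/((-5 + 2) + 2)) - 1*716 = 32/(-24 + 3/(-3 + 2)) - 716 = 32/(-24 + 3/(-1)) - 716 = 32/(-24 + 3*(-1)) - 716 = 32/(-24 - 3) - 716 = 32/(-27) - 716 = 32*(-1/27) - 716 = -32/27 - 716 = -19364/27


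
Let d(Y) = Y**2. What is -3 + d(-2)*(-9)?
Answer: -39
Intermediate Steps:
-3 + d(-2)*(-9) = -3 + (-2)**2*(-9) = -3 + 4*(-9) = -3 - 36 = -39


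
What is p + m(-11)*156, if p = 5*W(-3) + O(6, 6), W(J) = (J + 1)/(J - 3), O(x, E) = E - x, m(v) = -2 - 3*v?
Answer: 14513/3 ≈ 4837.7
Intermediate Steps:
W(J) = (1 + J)/(-3 + J)
p = 5/3 (p = 5*((1 - 3)/(-3 - 3)) + (6 - 1*6) = 5*(-2/(-6)) + (6 - 6) = 5*(-⅙*(-2)) + 0 = 5*(⅓) + 0 = 5/3 + 0 = 5/3 ≈ 1.6667)
p + m(-11)*156 = 5/3 + (-2 - 3*(-11))*156 = 5/3 + (-2 + 33)*156 = 5/3 + 31*156 = 5/3 + 4836 = 14513/3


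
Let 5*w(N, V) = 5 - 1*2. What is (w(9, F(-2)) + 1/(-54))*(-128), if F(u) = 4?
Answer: -10048/135 ≈ -74.430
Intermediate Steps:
w(N, V) = 3/5 (w(N, V) = (5 - 1*2)/5 = (5 - 2)/5 = (1/5)*3 = 3/5)
(w(9, F(-2)) + 1/(-54))*(-128) = (3/5 + 1/(-54))*(-128) = (3/5 - 1/54)*(-128) = (157/270)*(-128) = -10048/135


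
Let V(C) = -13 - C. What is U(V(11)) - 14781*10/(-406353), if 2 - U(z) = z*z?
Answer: -77699604/135451 ≈ -573.64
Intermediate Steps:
U(z) = 2 - z**2 (U(z) = 2 - z*z = 2 - z**2)
U(V(11)) - 14781*10/(-406353) = (2 - (-13 - 1*11)**2) - 14781*10/(-406353) = (2 - (-13 - 11)**2) - 147810*(-1)/406353 = (2 - 1*(-24)**2) - 1*(-49270/135451) = (2 - 1*576) + 49270/135451 = (2 - 576) + 49270/135451 = -574 + 49270/135451 = -77699604/135451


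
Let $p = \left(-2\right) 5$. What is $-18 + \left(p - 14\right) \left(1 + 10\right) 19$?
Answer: $-5034$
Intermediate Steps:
$p = -10$
$-18 + \left(p - 14\right) \left(1 + 10\right) 19 = -18 + \left(-10 - 14\right) \left(1 + 10\right) 19 = -18 + \left(-24\right) 11 \cdot 19 = -18 - 5016 = -5034$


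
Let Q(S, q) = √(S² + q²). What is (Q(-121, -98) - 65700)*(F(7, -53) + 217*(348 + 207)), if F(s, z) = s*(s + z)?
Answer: -7891424100 + 120113*√24245 ≈ -7.8727e+9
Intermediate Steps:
(Q(-121, -98) - 65700)*(F(7, -53) + 217*(348 + 207)) = (√((-121)² + (-98)²) - 65700)*(7*(7 - 53) + 217*(348 + 207)) = (√(14641 + 9604) - 65700)*(7*(-46) + 217*555) = (√24245 - 65700)*(-322 + 120435) = (-65700 + √24245)*120113 = -7891424100 + 120113*√24245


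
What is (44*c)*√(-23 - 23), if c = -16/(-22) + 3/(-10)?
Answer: 94*I*√46/5 ≈ 127.51*I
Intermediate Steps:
c = 47/110 (c = -16*(-1/22) + 3*(-⅒) = 8/11 - 3/10 = 47/110 ≈ 0.42727)
(44*c)*√(-23 - 23) = (44*(47/110))*√(-23 - 23) = 94*√(-46)/5 = 94*(I*√46)/5 = 94*I*√46/5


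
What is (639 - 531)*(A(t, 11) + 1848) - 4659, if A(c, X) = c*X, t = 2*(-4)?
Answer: 185421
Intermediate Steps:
t = -8
A(c, X) = X*c
(639 - 531)*(A(t, 11) + 1848) - 4659 = (639 - 531)*(11*(-8) + 1848) - 4659 = 108*(-88 + 1848) - 4659 = 108*1760 - 4659 = 190080 - 4659 = 185421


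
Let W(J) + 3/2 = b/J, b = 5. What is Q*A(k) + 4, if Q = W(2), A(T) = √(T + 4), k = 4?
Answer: 4 + 2*√2 ≈ 6.8284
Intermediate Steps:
A(T) = √(4 + T)
W(J) = -3/2 + 5/J
Q = 1 (Q = -3/2 + 5/2 = 1)
Q*A(k) + 4 = 1*√(4 + 4) + 4 = 1*√8 + 4 = 1*(2*√2) + 4 = 2*√2 + 4 = 4 + 2*√2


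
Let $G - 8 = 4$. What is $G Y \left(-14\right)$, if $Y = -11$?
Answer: $1848$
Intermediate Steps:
$G = 12$ ($G = 8 + 4 = 12$)
$G Y \left(-14\right) = 12 \left(-11\right) \left(-14\right) = \left(-132\right) \left(-14\right) = 1848$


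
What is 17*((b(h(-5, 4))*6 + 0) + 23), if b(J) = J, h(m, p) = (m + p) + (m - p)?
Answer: -629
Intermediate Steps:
h(m, p) = 2*m
17*((b(h(-5, 4))*6 + 0) + 23) = 17*(((2*(-5))*6 + 0) + 23) = 17*((-10*6 + 0) + 23) = 17*((-60 + 0) + 23) = 17*(-60 + 23) = 17*(-37) = -629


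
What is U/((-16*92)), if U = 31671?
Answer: -1377/64 ≈ -21.516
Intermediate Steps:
U/((-16*92)) = 31671/((-16*92)) = 31671/(-1472) = 31671*(-1/1472) = -1377/64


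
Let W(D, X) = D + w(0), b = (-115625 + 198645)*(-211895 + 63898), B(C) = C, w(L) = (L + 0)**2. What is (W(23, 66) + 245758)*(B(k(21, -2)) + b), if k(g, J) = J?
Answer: -3019840102035702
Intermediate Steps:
w(L) = L**2
b = -12286710940 (b = 83020*(-147997) = -12286710940)
W(D, X) = D (W(D, X) = D + 0**2 = D + 0 = D)
(W(23, 66) + 245758)*(B(k(21, -2)) + b) = (23 + 245758)*(-2 - 12286710940) = 245781*(-12286710942) = -3019840102035702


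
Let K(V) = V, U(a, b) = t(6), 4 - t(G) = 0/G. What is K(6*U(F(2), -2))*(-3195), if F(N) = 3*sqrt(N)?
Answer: -76680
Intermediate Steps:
t(G) = 4 (t(G) = 4 - 0/G = 4 - 1*0 = 4 + 0 = 4)
U(a, b) = 4
K(6*U(F(2), -2))*(-3195) = (6*4)*(-3195) = 24*(-3195) = -76680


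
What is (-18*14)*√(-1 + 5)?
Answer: -504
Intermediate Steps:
(-18*14)*√(-1 + 5) = -252*√4 = -252*2 = -504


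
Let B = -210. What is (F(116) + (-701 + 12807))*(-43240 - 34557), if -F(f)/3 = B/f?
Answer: -54649514011/58 ≈ -9.4223e+8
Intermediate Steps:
F(f) = 630/f (F(f) = -(-630)/f = 630/f)
(F(116) + (-701 + 12807))*(-43240 - 34557) = (630/116 + (-701 + 12807))*(-43240 - 34557) = (630*(1/116) + 12106)*(-77797) = (315/58 + 12106)*(-77797) = (702463/58)*(-77797) = -54649514011/58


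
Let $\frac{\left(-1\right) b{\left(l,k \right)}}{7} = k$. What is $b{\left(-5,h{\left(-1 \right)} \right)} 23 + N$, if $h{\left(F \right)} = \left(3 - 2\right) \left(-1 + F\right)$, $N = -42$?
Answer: $280$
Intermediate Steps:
$h{\left(F \right)} = -1 + F$ ($h{\left(F \right)} = 1 \left(-1 + F\right) = -1 + F$)
$b{\left(l,k \right)} = - 7 k$
$b{\left(-5,h{\left(-1 \right)} \right)} 23 + N = - 7 \left(-1 - 1\right) 23 - 42 = \left(-7\right) \left(-2\right) 23 - 42 = 14 \cdot 23 - 42 = 322 - 42 = 280$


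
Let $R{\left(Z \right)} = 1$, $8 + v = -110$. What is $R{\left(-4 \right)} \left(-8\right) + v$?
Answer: $-126$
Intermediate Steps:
$v = -118$ ($v = -8 - 110 = -118$)
$R{\left(-4 \right)} \left(-8\right) + v = 1 \left(-8\right) - 118 = -8 - 118 = -126$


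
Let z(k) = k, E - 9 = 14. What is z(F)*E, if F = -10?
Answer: -230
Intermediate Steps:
E = 23 (E = 9 + 14 = 23)
z(F)*E = -10*23 = -230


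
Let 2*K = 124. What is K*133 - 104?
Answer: 8142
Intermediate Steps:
K = 62 (K = (1/2)*124 = 62)
K*133 - 104 = 62*133 - 104 = 8246 - 104 = 8142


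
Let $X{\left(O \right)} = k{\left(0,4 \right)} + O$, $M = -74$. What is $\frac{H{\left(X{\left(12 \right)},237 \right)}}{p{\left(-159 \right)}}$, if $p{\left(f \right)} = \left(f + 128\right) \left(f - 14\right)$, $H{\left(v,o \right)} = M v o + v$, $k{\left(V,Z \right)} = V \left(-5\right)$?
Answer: $- \frac{210444}{5363} \approx -39.24$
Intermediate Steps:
$k{\left(V,Z \right)} = - 5 V$
$X{\left(O \right)} = O$ ($X{\left(O \right)} = \left(-5\right) 0 + O = 0 + O = O$)
$H{\left(v,o \right)} = v - 74 o v$ ($H{\left(v,o \right)} = - 74 v o + v = - 74 o v + v = v - 74 o v$)
$p{\left(f \right)} = \left(-14 + f\right) \left(128 + f\right)$ ($p{\left(f \right)} = \left(128 + f\right) \left(-14 + f\right) = \left(-14 + f\right) \left(128 + f\right)$)
$\frac{H{\left(X{\left(12 \right)},237 \right)}}{p{\left(-159 \right)}} = \frac{12 \left(1 - 17538\right)}{-1792 + \left(-159\right)^{2} + 114 \left(-159\right)} = \frac{12 \left(1 - 17538\right)}{-1792 + 25281 - 18126} = \frac{12 \left(-17537\right)}{5363} = \left(-210444\right) \frac{1}{5363} = - \frac{210444}{5363}$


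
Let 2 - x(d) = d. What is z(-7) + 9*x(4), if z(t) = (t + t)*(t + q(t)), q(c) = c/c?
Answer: 66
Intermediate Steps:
x(d) = 2 - d
q(c) = 1
z(t) = 2*t*(1 + t) (z(t) = (t + t)*(t + 1) = (2*t)*(1 + t) = 2*t*(1 + t))
z(-7) + 9*x(4) = 2*(-7)*(1 - 7) + 9*(2 - 1*4) = 2*(-7)*(-6) + 9*(2 - 4) = 84 + 9*(-2) = 84 - 18 = 66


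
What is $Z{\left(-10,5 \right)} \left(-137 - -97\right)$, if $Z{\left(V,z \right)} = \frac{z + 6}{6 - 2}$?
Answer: $-110$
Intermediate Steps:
$Z{\left(V,z \right)} = \frac{3}{2} + \frac{z}{4}$ ($Z{\left(V,z \right)} = \frac{6 + z}{4} = \left(6 + z\right) \frac{1}{4} = \frac{3}{2} + \frac{z}{4}$)
$Z{\left(-10,5 \right)} \left(-137 - -97\right) = \left(\frac{3}{2} + \frac{1}{4} \cdot 5\right) \left(-137 - -97\right) = \left(\frac{3}{2} + \frac{5}{4}\right) \left(-137 + 97\right) = \frac{11}{4} \left(-40\right) = -110$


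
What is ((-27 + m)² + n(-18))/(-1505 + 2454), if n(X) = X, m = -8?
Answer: 1207/949 ≈ 1.2719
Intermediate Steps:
((-27 + m)² + n(-18))/(-1505 + 2454) = ((-27 - 8)² - 18)/(-1505 + 2454) = ((-35)² - 18)/949 = (1225 - 18)*(1/949) = 1207*(1/949) = 1207/949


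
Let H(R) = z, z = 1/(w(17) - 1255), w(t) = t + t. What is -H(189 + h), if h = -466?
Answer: 1/1221 ≈ 0.00081900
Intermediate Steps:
w(t) = 2*t
z = -1/1221 (z = 1/(2*17 - 1255) = 1/(34 - 1255) = 1/(-1221) = -1/1221 ≈ -0.00081900)
H(R) = -1/1221
-H(189 + h) = -1*(-1/1221) = 1/1221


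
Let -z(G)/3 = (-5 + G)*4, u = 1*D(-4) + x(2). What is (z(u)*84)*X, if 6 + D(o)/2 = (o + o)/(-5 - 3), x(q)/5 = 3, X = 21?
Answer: 0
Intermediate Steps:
x(q) = 15 (x(q) = 5*3 = 15)
D(o) = -12 - o/2 (D(o) = -12 + 2*((o + o)/(-5 - 3)) = -12 + 2*((2*o)/(-8)) = -12 + 2*((2*o)*(-⅛)) = -12 + 2*(-o/4) = -12 - o/2)
u = 5 (u = 1*(-12 - ½*(-4)) + 15 = 1*(-12 + 2) + 15 = 1*(-10) + 15 = -10 + 15 = 5)
z(G) = 60 - 12*G (z(G) = -3*(-5 + G)*4 = -3*(-20 + 4*G) = 60 - 12*G)
(z(u)*84)*X = ((60 - 12*5)*84)*21 = ((60 - 60)*84)*21 = (0*84)*21 = 0*21 = 0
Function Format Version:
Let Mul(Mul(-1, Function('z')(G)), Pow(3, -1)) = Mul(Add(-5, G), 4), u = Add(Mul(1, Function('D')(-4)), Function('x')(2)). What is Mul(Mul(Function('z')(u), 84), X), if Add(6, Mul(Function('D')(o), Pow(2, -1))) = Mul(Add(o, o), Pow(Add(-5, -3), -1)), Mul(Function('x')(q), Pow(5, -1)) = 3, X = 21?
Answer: 0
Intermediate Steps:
Function('x')(q) = 15 (Function('x')(q) = Mul(5, 3) = 15)
Function('D')(o) = Add(-12, Mul(Rational(-1, 2), o)) (Function('D')(o) = Add(-12, Mul(2, Mul(Add(o, o), Pow(Add(-5, -3), -1)))) = Add(-12, Mul(2, Mul(Mul(2, o), Pow(-8, -1)))) = Add(-12, Mul(2, Mul(Mul(2, o), Rational(-1, 8)))) = Add(-12, Mul(2, Mul(Rational(-1, 4), o))) = Add(-12, Mul(Rational(-1, 2), o)))
u = 5 (u = Add(Mul(1, Add(-12, Mul(Rational(-1, 2), -4))), 15) = Add(Mul(1, Add(-12, 2)), 15) = Add(Mul(1, -10), 15) = Add(-10, 15) = 5)
Function('z')(G) = Add(60, Mul(-12, G)) (Function('z')(G) = Mul(-3, Mul(Add(-5, G), 4)) = Mul(-3, Add(-20, Mul(4, G))) = Add(60, Mul(-12, G)))
Mul(Mul(Function('z')(u), 84), X) = Mul(Mul(Add(60, Mul(-12, 5)), 84), 21) = Mul(Mul(Add(60, -60), 84), 21) = Mul(Mul(0, 84), 21) = Mul(0, 21) = 0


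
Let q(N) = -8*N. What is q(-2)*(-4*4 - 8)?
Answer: -384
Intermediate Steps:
q(-2)*(-4*4 - 8) = (-8*(-2))*(-4*4 - 8) = 16*(-16 - 8) = 16*(-24) = -384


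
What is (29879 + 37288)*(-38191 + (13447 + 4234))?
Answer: -1377595170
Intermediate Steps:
(29879 + 37288)*(-38191 + (13447 + 4234)) = 67167*(-38191 + 17681) = 67167*(-20510) = -1377595170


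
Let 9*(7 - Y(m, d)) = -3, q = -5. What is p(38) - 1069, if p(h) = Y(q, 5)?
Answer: -3185/3 ≈ -1061.7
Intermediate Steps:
Y(m, d) = 22/3 (Y(m, d) = 7 - ⅑*(-3) = 7 + ⅓ = 22/3)
p(h) = 22/3
p(38) - 1069 = 22/3 - 1069 = -3185/3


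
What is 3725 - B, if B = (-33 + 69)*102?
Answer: 53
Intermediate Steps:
B = 3672 (B = 36*102 = 3672)
3725 - B = 3725 - 1*3672 = 3725 - 3672 = 53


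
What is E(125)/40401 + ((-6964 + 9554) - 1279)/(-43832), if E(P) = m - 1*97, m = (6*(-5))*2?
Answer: -59847335/1770856632 ≈ -0.033796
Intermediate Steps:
m = -60 (m = -30*2 = -60)
E(P) = -157 (E(P) = -60 - 1*97 = -60 - 97 = -157)
E(125)/40401 + ((-6964 + 9554) - 1279)/(-43832) = -157/40401 + ((-6964 + 9554) - 1279)/(-43832) = -157*1/40401 + (2590 - 1279)*(-1/43832) = -157/40401 + 1311*(-1/43832) = -157/40401 - 1311/43832 = -59847335/1770856632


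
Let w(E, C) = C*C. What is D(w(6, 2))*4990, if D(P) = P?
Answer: 19960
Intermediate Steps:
w(E, C) = C**2
D(w(6, 2))*4990 = 2**2*4990 = 4*4990 = 19960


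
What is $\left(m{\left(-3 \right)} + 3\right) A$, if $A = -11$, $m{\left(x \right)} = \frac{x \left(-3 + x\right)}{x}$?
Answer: $33$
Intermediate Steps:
$m{\left(x \right)} = -3 + x$
$\left(m{\left(-3 \right)} + 3\right) A = \left(\left(-3 - 3\right) + 3\right) \left(-11\right) = \left(-6 + 3\right) \left(-11\right) = \left(-3\right) \left(-11\right) = 33$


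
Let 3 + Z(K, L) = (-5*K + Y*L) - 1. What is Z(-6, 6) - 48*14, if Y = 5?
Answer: -616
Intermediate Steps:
Z(K, L) = -4 - 5*K + 5*L (Z(K, L) = -3 + ((-5*K + 5*L) - 1) = -3 + (-1 - 5*K + 5*L) = -4 - 5*K + 5*L)
Z(-6, 6) - 48*14 = (-4 - 5*(-6) + 5*6) - 48*14 = (-4 + 30 + 30) - 672 = 56 - 672 = -616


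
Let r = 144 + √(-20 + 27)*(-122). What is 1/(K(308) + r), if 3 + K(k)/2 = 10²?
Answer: 169/5028 + 61*√7/5028 ≈ 0.065710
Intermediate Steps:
K(k) = 194 (K(k) = -6 + 2*10² = -6 + 2*100 = -6 + 200 = 194)
r = 144 - 122*√7 (r = 144 + √7*(-122) = 144 - 122*√7 ≈ -178.78)
1/(K(308) + r) = 1/(194 + (144 - 122*√7)) = 1/(338 - 122*√7)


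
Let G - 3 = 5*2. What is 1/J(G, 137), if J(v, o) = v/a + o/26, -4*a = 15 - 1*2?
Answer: 26/33 ≈ 0.78788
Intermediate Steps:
a = -13/4 (a = -(15 - 1*2)/4 = -(15 - 2)/4 = -1/4*13 = -13/4 ≈ -3.2500)
G = 13 (G = 3 + 5*2 = 3 + 10 = 13)
J(v, o) = -4*v/13 + o/26 (J(v, o) = v/(-13/4) + o/26 = v*(-4/13) + o*(1/26) = -4*v/13 + o/26)
1/J(G, 137) = 1/(-4/13*13 + (1/26)*137) = 1/(-4 + 137/26) = 1/(33/26) = 26/33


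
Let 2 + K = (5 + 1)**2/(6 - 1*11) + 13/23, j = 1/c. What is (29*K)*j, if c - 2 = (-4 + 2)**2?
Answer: -9599/230 ≈ -41.735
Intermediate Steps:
c = 6 (c = 2 + (-4 + 2)**2 = 2 + (-2)**2 = 2 + 4 = 6)
j = 1/6 ≈ 0.16667
K = -993/115 (K = -2 + ((5 + 1)**2/(6 - 1*11) + 13/23) = -2 + (6**2/(6 - 11) + 13*(1/23)) = -2 + (36/(-5) + 13/23) = -2 + (36*(-1/5) + 13/23) = -2 + (-36/5 + 13/23) = -2 - 763/115 = -993/115 ≈ -8.6348)
(29*K)*j = (29*(-993/115))*(1/6) = -28797/115*1/6 = -9599/230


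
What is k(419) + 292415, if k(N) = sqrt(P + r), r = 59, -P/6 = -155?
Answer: 292415 + sqrt(989) ≈ 2.9245e+5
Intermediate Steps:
P = 930 (P = -6*(-155) = 930)
k(N) = sqrt(989) (k(N) = sqrt(930 + 59) = sqrt(989))
k(419) + 292415 = sqrt(989) + 292415 = 292415 + sqrt(989)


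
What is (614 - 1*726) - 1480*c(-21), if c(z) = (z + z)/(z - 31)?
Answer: -16996/13 ≈ -1307.4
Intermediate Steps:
c(z) = 2*z/(-31 + z) (c(z) = (2*z)/(-31 + z) = 2*z/(-31 + z))
(614 - 1*726) - 1480*c(-21) = (614 - 1*726) - 2960*(-21)/(-31 - 21) = (614 - 726) - 2960*(-21)/(-52) = -112 - 2960*(-21)*(-1)/52 = -112 - 1480*21/26 = -112 - 15540/13 = -16996/13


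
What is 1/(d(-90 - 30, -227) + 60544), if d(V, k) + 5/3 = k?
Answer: 3/180946 ≈ 1.6580e-5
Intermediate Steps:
d(V, k) = -5/3 + k
1/(d(-90 - 30, -227) + 60544) = 1/((-5/3 - 227) + 60544) = 1/(-686/3 + 60544) = 1/(180946/3) = 3/180946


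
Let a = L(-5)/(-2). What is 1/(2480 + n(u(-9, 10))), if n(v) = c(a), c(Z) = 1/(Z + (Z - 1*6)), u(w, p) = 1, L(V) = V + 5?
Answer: 6/14879 ≈ 0.00040325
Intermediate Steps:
L(V) = 5 + V
a = 0 (a = (5 - 5)/(-2) = 0*(-½) = 0)
c(Z) = 1/(-6 + 2*Z) (c(Z) = 1/(Z + (Z - 6)) = 1/(Z + (-6 + Z)) = 1/(-6 + 2*Z))
n(v) = -⅙ (n(v) = 1/(2*(-3 + 0)) = (½)/(-3) = (½)*(-⅓) = -⅙)
1/(2480 + n(u(-9, 10))) = 1/(2480 - ⅙) = 1/(14879/6) = 6/14879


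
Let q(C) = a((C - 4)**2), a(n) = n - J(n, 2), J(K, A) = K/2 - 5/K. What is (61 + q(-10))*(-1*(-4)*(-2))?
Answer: -62338/49 ≈ -1272.2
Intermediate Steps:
J(K, A) = K/2 - 5/K (J(K, A) = K*(1/2) - 5/K = K/2 - 5/K)
a(n) = n/2 + 5/n (a(n) = n - (n/2 - 5/n) = n + (5/n - n/2) = n/2 + 5/n)
q(C) = (-4 + C)**2/2 + 5/(-4 + C)**2 (q(C) = (C - 4)**2/2 + 5/((C - 4)**2) = (-4 + C)**2/2 + 5/((-4 + C)**2) = (-4 + C)**2/2 + 5/(-4 + C)**2)
(61 + q(-10))*(-1*(-4)*(-2)) = (61 + (10 + (-4 - 10)**4)/(2*(-4 - 10)**2))*(-1*(-4)*(-2)) = (61 + (1/2)*(10 + (-14)**4)/(-14)**2)*(4*(-2)) = (61 + (1/2)*(1/196)*(10 + 38416))*(-8) = (61 + (1/2)*(1/196)*38426)*(-8) = (61 + 19213/196)*(-8) = (31169/196)*(-8) = -62338/49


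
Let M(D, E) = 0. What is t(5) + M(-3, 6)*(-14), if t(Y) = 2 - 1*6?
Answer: -4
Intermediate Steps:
t(Y) = -4 (t(Y) = 2 - 6 = -4)
t(5) + M(-3, 6)*(-14) = -4 + 0*(-14) = -4 + 0 = -4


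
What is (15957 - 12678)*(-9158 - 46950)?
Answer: -183978132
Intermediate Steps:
(15957 - 12678)*(-9158 - 46950) = 3279*(-56108) = -183978132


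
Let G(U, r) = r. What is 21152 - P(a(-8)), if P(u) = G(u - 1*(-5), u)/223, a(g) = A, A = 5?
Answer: 4716891/223 ≈ 21152.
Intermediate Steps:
a(g) = 5
P(u) = u/223
21152 - P(a(-8)) = 21152 - 5/223 = 4716891/223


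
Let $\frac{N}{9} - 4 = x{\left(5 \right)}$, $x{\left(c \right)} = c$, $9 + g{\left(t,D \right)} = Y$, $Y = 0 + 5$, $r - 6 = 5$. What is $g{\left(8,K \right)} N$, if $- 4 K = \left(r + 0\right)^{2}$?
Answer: $-324$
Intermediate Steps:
$r = 11$ ($r = 6 + 5 = 11$)
$K = - \frac{121}{4}$ ($K = - \frac{\left(11 + 0\right)^{2}}{4} = - \frac{11^{2}}{4} = \left(- \frac{1}{4}\right) 121 = - \frac{121}{4} \approx -30.25$)
$Y = 5$
$g{\left(t,D \right)} = -4$ ($g{\left(t,D \right)} = -9 + 5 = -4$)
$N = 81$ ($N = 36 + 9 \cdot 5 = 36 + 45 = 81$)
$g{\left(8,K \right)} N = \left(-4\right) 81 = -324$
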